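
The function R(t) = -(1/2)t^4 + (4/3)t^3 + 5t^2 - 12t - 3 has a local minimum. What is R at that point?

-55/6

Critical points: R'(t) = -2t^3 + 4t^2 + 10t - 12 vanishes at t = -2, 1, 3.
Second-derivative test with R''(t) = -6t^2 + 8t + 10: R''(-2) = -30 < 0 ⇒ local maximum; R''(1) = 12 > 0 ⇒ local minimum; R''(3) = -20 < 0 ⇒ local maximum.
Thus R has its local minimum at t = 1, with value -55/6.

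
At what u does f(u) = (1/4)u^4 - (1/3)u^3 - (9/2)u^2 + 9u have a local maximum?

1

f'(u) = u^3 - u^2 - 9u + 9. Setting f'(u) = 0 gives u ∈ {-3, 1, 3}.
f''(u) = 3u^2 - 2u - 9. f''(-3) = 24 > 0 ⇒ local minimum; f''(1) = -8 < 0 ⇒ local maximum; f''(3) = 12 > 0 ⇒ local minimum.
The local maximum is f(1) = 53/12.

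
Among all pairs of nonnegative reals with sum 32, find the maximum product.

256

With x + y = 32, the product is P(x) = x(32 − x).
P'(x) = 32 − 2x = 0 gives x = 16; P'' = −2 < 0, so this is the maximum.
P = 16·16 = 256.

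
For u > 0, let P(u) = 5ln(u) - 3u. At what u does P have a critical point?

P'(u) = 5/u − 3 = 0 gives u = 5/3.
P''(u) = -5/u², which is negative for u > 0, so this is a local maximum.
P(5/3) = 5·ln(5/3) - 5 ≈ -2.4459.

5/3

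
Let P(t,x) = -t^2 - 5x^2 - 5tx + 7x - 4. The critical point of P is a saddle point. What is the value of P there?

-69/5

∂P/∂t = -2t - 5x = 0 and ∂P/∂x = -5t - 10x + 7 = 0, so (t, x) = (7, -14/5).
The Hessian has P_{tt} = -2, P_{xx} = -10, P_{tx} = -5, giving D = -5 < 0, so the point is a saddle point.
P(7, -14/5) = -69/5.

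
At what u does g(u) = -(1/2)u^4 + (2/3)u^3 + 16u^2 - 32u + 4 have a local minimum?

1

g'(u) = -2u^3 + 2u^2 + 32u - 32. Setting g'(u) = 0 gives u ∈ {-4, 1, 4}.
g''(u) = -6u^2 + 4u + 32. g''(-4) = -80 < 0 ⇒ local maximum; g''(1) = 30 > 0 ⇒ local minimum; g''(4) = -48 < 0 ⇒ local maximum.
So the local minimum value is g(1) = -71/6.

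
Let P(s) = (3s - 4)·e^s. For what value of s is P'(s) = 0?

1/3

Differentiating with the product rule gives P'(s) = (3s - 1)·e^s. Since e^s > 0, the only critical point is s = 1/3.
P''(1/3) has the same sign as 3 > 0, so this is a local minimum.
P(1/3) = (-3)·e^(1/3) ≈ -4.1868.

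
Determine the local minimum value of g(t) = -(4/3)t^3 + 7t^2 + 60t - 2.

g'(t) = -4t^2 + 14t + 60. Setting g'(t) = 0 gives t ∈ {-5/2, 6}.
Since g''(t) = -8t + 14, we get g''(-5/2) = 34 > 0 ⇒ local minimum; g''(6) = -34 < 0 ⇒ local maximum.
Thus g has its local minimum at t = -5/2, with value -1049/12.

-1049/12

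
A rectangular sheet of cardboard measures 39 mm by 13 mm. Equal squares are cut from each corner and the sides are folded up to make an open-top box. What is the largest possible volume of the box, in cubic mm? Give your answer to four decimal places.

693.2966

With cut size x, the volume is V(x) = x(39 − 2x)(13 − 2x) for 0 < x < 6.5.
V'(x) = 12x^2 − 208x + 507. Setting V'(x) = 0 gives x ≈ 2.9342 (the root in (0, 6.5)).
V''(x) = 24x − 208 is negative there, so this is the maximum; V ≈ 693.2966.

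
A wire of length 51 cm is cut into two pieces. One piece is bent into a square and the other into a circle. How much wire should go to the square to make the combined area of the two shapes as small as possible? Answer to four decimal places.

Let x be the length used for the square. Square side x/4; circle radius (51−x)/(2π).
A(x) = (x/4)² + π·((51−x)/(2π))² = x²/16 + (51−x)²/(4π) for 0 ≤ x ≤ 51. A'(x) = x/8 − (51−x)/(2π) = 0 gives x = 4·51/(π+4) ≈ 28.5651.
A'' = 1/8 + 1/(2π) > 0, so this gives the minimum combined area; x ≈ 28.5651 cm to the square.

28.5651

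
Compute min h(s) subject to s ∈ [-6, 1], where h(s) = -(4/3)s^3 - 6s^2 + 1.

Differentiating, h'(s) = -4s^2 - 12s; which vanishes at s = -3 and s = 0.
Evaluating at the critical points and endpoints: h(-6) = 73,  h(-3) = -17,  h(0) = 1,  h(1) = -19/3.
Hence the absolute minimum is -17 at s = -3.

-17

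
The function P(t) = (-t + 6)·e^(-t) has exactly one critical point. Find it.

By the product rule, P'(t) = (t - 7)·e^(-t). Since e^(-t) > 0, the only critical point is t = 7.
P''(7) has the same sign as 1 > 0, so this is a local minimum.
P(7) = (-1)·e^(-7) ≈ -0.0009.

7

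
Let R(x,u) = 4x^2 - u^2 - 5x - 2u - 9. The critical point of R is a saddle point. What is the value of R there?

-153/16

∂R/∂x = 8x - 5 = 0 and ∂R/∂u = -2u - 2 = 0, so (x, u) = (5/8, -1).
The Hessian has R_{xx} = 8, R_{uu} = -2, R_{xu} = 0, giving D = -16 < 0, so the point is a saddle point.
R(5/8, -1) = -153/16.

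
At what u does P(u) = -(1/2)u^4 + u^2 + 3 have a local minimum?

P'(u) = -2u^3 + 2u. Setting P'(u) = 0 gives u ∈ {-1, 0, 1}.
P''(u) = -6u^2 + 2. P''(-1) = -4 < 0 ⇒ local maximum; P''(0) = 2 > 0 ⇒ local minimum; P''(1) = -4 < 0 ⇒ local maximum.
So the local minimum value is P(0) = 3.

0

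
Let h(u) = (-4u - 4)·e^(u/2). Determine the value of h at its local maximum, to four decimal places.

1.7850

By the product rule, h'(u) = (-2u - 6)·e^(u/2). Since e^(u/2) > 0, the only critical point is u = -3.
h''(-3) has the same sign as -2 < 0, so this is a local maximum.
h(-3) = (8)·e^(-3/2) ≈ 1.7850.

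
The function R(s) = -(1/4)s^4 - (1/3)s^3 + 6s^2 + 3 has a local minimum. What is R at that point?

Critical points: R'(s) = -s^3 - s^2 + 12s vanishes at s = -4, 0, 3.
Second-derivative test with R''(s) = -3s^2 - 2s + 12: R''(-4) = -28 < 0 ⇒ local maximum; R''(0) = 12 > 0 ⇒ local minimum; R''(3) = -21 < 0 ⇒ local maximum.
The local minimum is R(0) = 3.

3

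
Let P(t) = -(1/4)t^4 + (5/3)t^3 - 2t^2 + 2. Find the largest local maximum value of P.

38/3

Critical points: P'(t) = -t^3 + 5t^2 - 4t vanishes at t = 0, 1, 4.
Second-derivative test with P''(t) = -3t^2 + 10t - 4: P''(0) = -4 < 0 ⇒ local maximum; P''(1) = 3 > 0 ⇒ local minimum; P''(4) = -12 < 0 ⇒ local maximum.
The largest local maximum is P(4) = 38/3.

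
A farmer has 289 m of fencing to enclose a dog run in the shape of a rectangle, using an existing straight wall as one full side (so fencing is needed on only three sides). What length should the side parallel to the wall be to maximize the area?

Let the sides perpendicular to the wall have length x and the parallel side y, so 2x + y = 289 and the area is A = xy = x(289 − 2x).
A'(x) = 289 − 4x = 0 gives x = 289/4, and A''(x) = −4 < 0 confirms a maximum.
Then y = 289 − 2·289/4 = 289/2 and A = 83521/8.

289/2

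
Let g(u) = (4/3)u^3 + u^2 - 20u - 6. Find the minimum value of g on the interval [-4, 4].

-94/3

g'(u) = 4u^2 + 2u - 20, which vanishes at u = -5/2 and u = 2.
Evaluating at the critical points and endpoints: g(-4) = 14/3,  g(-5/2) = 353/12,  g(2) = -94/3,  g(4) = 46/3.
So the minimum is g(2) = -94/3.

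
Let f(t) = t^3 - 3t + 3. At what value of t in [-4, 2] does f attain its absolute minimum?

Differentiating, f'(t) = 3t^2 - 3; which vanishes at t = -1 and t = 1.
Evaluating at the critical points and endpoints: f(-4) = -49; f(-1) = 5; f(1) = 1; f(2) = 5.
Hence the absolute minimum is -49 at t = -4.

-4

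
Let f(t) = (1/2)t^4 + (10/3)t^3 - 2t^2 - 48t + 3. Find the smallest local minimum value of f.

Critical points: f'(t) = 2t^3 + 10t^2 - 4t - 48 vanishes at t = -4, -3, 2.
f''(t) = 6t^2 + 20t - 4. f''(-4) = 12 > 0 ⇒ local minimum; f''(-3) = -10 < 0 ⇒ local maximum; f''(2) = 60 > 0 ⇒ local minimum.
The smallest local minimum is f(2) = -199/3.

-199/3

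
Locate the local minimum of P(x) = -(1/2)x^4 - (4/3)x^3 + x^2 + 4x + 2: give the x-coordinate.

Critical points: P'(x) = -2x^3 - 4x^2 + 2x + 4 vanishes at x = -2, -1, 1.
Since P''(x) = -6x^2 - 8x + 2, we get P''(-2) = -6 < 0 ⇒ local maximum; P''(-1) = 4 > 0 ⇒ local minimum; P''(1) = -12 < 0 ⇒ local maximum.
The local minimum is P(-1) = -1/6.

-1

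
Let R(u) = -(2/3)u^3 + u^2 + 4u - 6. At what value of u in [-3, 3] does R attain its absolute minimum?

-1

R'(u) = -2u^2 + 2u + 4, which vanishes at u = -1 and u = 2.
Compare values at every candidate in [-3, 3]: R(-3) = 9, R(-1) = -25/3, R(2) = 2/3, R(3) = -3.
Hence the absolute minimum is -25/3 at u = -1.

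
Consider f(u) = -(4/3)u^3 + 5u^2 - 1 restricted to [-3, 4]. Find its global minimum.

-19/3

f'(u) = -4u^2 + 10u, which vanishes at u = 0 and u = 5/2.
Compare values at every candidate in [-3, 4]: f(-3) = 80,  f(0) = -1,  f(5/2) = 113/12,  f(4) = -19/3.
So the minimum is f(4) = -19/3.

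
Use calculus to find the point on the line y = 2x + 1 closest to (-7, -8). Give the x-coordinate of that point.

Minimize D(x)^2 = (x + 7)^2 + (2x + 9)^2.
d/dx[D^2] = 2(x + 7) + 2·2·(2x + 9) = 0 ⇒ x = -5.
Then y = -9 and the distance is √(5) ≈ 2.2361.

-5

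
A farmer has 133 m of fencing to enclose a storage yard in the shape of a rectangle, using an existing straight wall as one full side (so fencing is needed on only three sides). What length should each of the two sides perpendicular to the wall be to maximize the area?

Let the sides perpendicular to the wall have length x and the parallel side y, so 2x + y = 133 and the area is A = xy = x(133 − 2x).
A'(x) = 133 − 4x = 0 gives x = 133/4, and A''(x) = −4 < 0 confirms a maximum.
Then y = 133 − 2·133/4 = 133/2 and A = 17689/8.

133/4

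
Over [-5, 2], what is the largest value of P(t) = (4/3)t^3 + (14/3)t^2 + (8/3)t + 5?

Differentiating, P'(t) = 4t^2 + (28/3)t + 8/3; which vanishes at t = -2 and t = -1/3.
Evaluating at the critical points and endpoints: P(-5) = -175/3,  P(-2) = 23/3,  P(-1/3) = 371/81,  P(2) = 119/3.
Hence the absolute maximum is 119/3 at t = 2.

119/3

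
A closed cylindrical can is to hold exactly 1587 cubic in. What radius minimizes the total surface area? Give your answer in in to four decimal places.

With radius r and height h, πr²h = 1587 so h = 1587/(πr²), and S(r) = 2πr² + 2πrh = 2πr² + 2·1587/r.
S'(r) = 4πr − 2·1587/r² = 0 ⇒ r³ = 1587/(2π), so r ≈ 6.3212 and h = 2r ≈ 12.6424.
S''(r) = 4π + 4·1587/r³ > 0, so this is the minimum; S ≈ 753.1807.

6.3212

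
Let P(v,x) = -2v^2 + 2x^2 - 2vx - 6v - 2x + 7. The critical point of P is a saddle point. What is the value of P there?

57/5

∂P/∂v = -4v - 2x - 6 = 0 and ∂P/∂x = -2v + 4x - 2 = 0, so (v, x) = (-7/5, -1/5).
The Hessian has P_{vv} = -4, P_{xx} = 4, P_{vx} = -2, giving D = -20 < 0, so the point is a saddle point.
P(-7/5, -1/5) = 57/5.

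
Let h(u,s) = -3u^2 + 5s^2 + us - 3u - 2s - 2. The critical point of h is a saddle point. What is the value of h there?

∂h/∂u = -6u + s - 3 = 0 and ∂h/∂s = u + 10s - 2 = 0, so (u, s) = (-28/61, 15/61).
The Hessian has h_{uu} = -6, h_{ss} = 10, h_{us} = 1, giving D = -61 < 0, so the point is a saddle point.
h(-28/61, 15/61) = -95/61.

-95/61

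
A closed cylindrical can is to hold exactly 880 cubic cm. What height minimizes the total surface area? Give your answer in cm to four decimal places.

With radius r and height h, πr²h = 880 so h = 880/(πr²), and S(r) = 2πr² + 2πrh = 2πr² + 2·880/r.
S'(r) = 4πr − 2·880/r² = 0 ⇒ r³ = 880/(2π), so r ≈ 5.1932 and h = 2r ≈ 10.3864.
S''(r) = 4π + 4·880/r³ > 0, so this is the minimum; S ≈ 508.3580.

10.3864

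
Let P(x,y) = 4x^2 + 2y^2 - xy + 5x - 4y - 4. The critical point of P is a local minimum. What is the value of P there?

-218/31

∂P/∂x = 8x - y + 5 = 0 and ∂P/∂y = -x + 4y - 4 = 0, so (x, y) = (-16/31, 27/31).
The Hessian has P_{xx} = 8, P_{yy} = 4, P_{xy} = -1, giving D = 31 > 0 with P_{xx} > 0, so the point is a local minimum.
P(-16/31, 27/31) = -218/31.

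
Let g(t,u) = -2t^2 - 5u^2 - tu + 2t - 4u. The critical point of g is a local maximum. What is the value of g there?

∂g/∂t = -4t - u + 2 = 0 and ∂g/∂u = -t - 10u - 4 = 0, so (t, u) = (8/13, -6/13).
The Hessian has g_{tt} = -4, g_{uu} = -10, g_{tu} = -1, giving D = 39 > 0 with g_{tt} < 0, so the point is a local maximum.
g(8/13, -6/13) = 20/13.

20/13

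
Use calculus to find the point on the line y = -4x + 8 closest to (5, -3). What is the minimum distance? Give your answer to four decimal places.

Minimize D(x)^2 = (x - 5)^2 + (-4x + 11)^2.
d/dx[D^2] = 2(x - 5) + 2·(-4)·(-4x + 11) = 0 ⇒ x = 49/17.
Then y = -60/17 and the distance is √(81/17) ≈ 2.1828.

2.1828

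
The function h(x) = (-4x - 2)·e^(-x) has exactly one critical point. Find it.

1/2

By the product rule, h'(x) = (4x - 2)·e^(-x). Since e^(-x) > 0, the only critical point is x = 1/2.
h''(1/2) has the same sign as 4 > 0, so this is a local minimum.
h(1/2) = (-4)·e^(-1/2) ≈ -2.4261.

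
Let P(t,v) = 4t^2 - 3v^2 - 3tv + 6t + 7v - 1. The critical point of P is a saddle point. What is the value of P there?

157/57

∂P/∂t = 8t - 3v + 6 = 0 and ∂P/∂v = -3t - 6v + 7 = 0, so (t, v) = (-5/19, 74/57).
The Hessian has P_{tt} = 8, P_{vv} = -6, P_{tv} = -3, giving D = -57 < 0, so the point is a saddle point.
P(-5/19, 74/57) = 157/57.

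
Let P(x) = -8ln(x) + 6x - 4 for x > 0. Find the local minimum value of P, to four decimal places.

1.6985

P'(x) = -8/x + 6 = 0 gives x = 4/3.
P''(x) = 8/x², which is positive for x > 0, so this is a local minimum.
P(4/3) = -8·ln(4/3) + 8 - 4 ≈ 1.6985.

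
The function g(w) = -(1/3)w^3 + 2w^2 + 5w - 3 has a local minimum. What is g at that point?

-17/3

g'(w) = -w^2 + 4w + 5. Setting g'(w) = 0 gives w ∈ {-1, 5}.
g''(w) = -2w + 4. g''(-1) = 6 > 0 ⇒ local minimum; g''(5) = -6 < 0 ⇒ local maximum.
The local minimum is g(-1) = -17/3.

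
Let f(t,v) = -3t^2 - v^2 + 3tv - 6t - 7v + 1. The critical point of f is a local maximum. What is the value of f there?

104

∂f/∂t = -6t + 3v - 6 = 0 and ∂f/∂v = 3t - 2v - 7 = 0, so (t, v) = (-11, -20).
The Hessian has f_{tt} = -6, f_{vv} = -2, f_{tv} = 3, giving D = 3 > 0 with f_{tt} < 0, so the point is a local maximum.
f(-11, -20) = 104.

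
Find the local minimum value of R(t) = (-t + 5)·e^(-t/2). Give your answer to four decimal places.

Differentiating with the product rule gives R'(t) = ((1/2)t - 7/2)·e^(-t/2). Since e^(-t/2) > 0, the only critical point is t = 7.
R''(7) has the same sign as 1/2 > 0, so this is a local minimum.
R(7) = (-2)·e^(-7/2) ≈ -0.0604.

-0.0604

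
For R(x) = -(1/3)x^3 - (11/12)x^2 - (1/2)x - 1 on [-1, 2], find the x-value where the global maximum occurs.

-1/3

Differentiating, R'(x) = -x^2 - (11/6)x - 1/2; whose only zero in [-1, 2] is x = -1/3.
Compare values at every candidate in [-1, 2]: R(-1) = -13/12,  R(-1/3) = -299/324,  R(2) = -25/3.
Hence the absolute maximum is -299/324 at x = -1/3.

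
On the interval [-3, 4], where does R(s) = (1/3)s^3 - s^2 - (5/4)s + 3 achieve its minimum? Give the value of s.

-3

The derivative is s^2 - 2s - 5/4, which vanishes at s = -1/2 and s = 5/2.
Evaluating at the critical points and endpoints: R(-3) = -45/4,  R(-1/2) = 10/3,  R(5/2) = -7/6,  R(4) = 10/3.
Hence the absolute minimum is -45/4 at s = -3.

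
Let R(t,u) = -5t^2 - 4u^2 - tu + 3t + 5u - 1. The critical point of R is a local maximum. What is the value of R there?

67/79

∂R/∂t = -10t - u + 3 = 0 and ∂R/∂u = -t - 8u + 5 = 0, so (t, u) = (19/79, 47/79).
The Hessian has R_{tt} = -10, R_{uu} = -8, R_{tu} = -1, giving D = 79 > 0 with R_{tt} < 0, so the point is a local maximum.
R(19/79, 47/79) = 67/79.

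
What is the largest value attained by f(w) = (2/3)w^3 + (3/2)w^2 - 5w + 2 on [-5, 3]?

37/2

f'(w) = 2w^2 + 3w - 5, which vanishes at w = -5/2 and w = 1.
Candidates: f(-5) = -113/6, f(-5/2) = 323/24, f(1) = -5/6, f(3) = 37/2.
So the maximum is f(3) = 37/2.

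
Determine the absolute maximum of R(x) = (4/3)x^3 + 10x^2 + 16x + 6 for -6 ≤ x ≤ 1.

The derivative is 4x^2 + 20x + 16, which vanishes at x = -4 and x = -1.
Evaluating at the critical points and endpoints: R(-6) = -18,  R(-4) = 50/3,  R(-1) = -4/3,  R(1) = 100/3.
The maximum over the interval is 100/3, attained at x = 1.

100/3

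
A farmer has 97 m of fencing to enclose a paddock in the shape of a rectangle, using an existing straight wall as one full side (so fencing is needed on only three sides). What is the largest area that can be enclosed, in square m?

Let the sides perpendicular to the wall have length x and the parallel side y, so 2x + y = 97 and the area is A = xy = x(97 − 2x).
A'(x) = 97 − 4x = 0 gives x = 97/4, and A''(x) = −4 < 0 confirms a maximum.
Then y = 97 − 2·97/4 = 97/2 and A = 9409/8.

9409/8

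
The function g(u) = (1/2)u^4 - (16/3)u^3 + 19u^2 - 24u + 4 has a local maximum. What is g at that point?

-1/2

g'(u) = 2u^3 - 16u^2 + 38u - 24. Setting g'(u) = 0 gives u ∈ {1, 3, 4}.
Second-derivative test with g''(u) = 6u^2 - 32u + 38: g''(1) = 12 > 0 ⇒ local minimum; g''(3) = -4 < 0 ⇒ local maximum; g''(4) = 6 > 0 ⇒ local minimum.
The local maximum is g(3) = -1/2.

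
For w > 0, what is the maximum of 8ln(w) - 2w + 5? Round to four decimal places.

f'(w) = 8/w − 2 = 0 gives w = 4.
f''(w) = -8/w², which is negative for w > 0, so this is a local maximum.
f(4) = 8·ln(4) - 8 + 5 ≈ 8.0904.

8.0904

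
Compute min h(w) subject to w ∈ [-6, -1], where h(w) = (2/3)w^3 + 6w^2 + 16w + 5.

Differentiating, h'(w) = 2w^2 + 12w + 16; which vanishes at w = -4 and w = -2.
Candidates: h(-6) = -19,  h(-4) = -17/3,  h(-2) = -25/3,  h(-1) = -17/3.
So the minimum is h(-6) = -19.

-19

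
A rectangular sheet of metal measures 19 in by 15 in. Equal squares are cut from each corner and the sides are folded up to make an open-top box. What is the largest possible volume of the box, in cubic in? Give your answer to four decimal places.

352.7094

With cut size x, the volume is V(x) = x(19 − 2x)(15 − 2x) for 0 < x < 7.5.
V'(x) = 12x^2 − 136x + 285. Setting V'(x) = 0 gives x ≈ 2.7751 (the root in (0, 7.5)).
V''(x) = 24x − 136 is negative there, so this is the maximum; V ≈ 352.7094.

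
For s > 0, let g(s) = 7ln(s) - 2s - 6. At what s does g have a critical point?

g'(s) = 7/s − 2 = 0 gives s = 7/2.
g''(s) = -7/s², which is negative for s > 0, so this is a local maximum.
g(7/2) = 7·ln(7/2) - 7 - 6 ≈ -4.2307.

7/2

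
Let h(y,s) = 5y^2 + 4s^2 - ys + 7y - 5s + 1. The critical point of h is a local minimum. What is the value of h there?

-207/79

∂h/∂y = 10y - s + 7 = 0 and ∂h/∂s = -y + 8s - 5 = 0, so (y, s) = (-51/79, 43/79).
The Hessian has h_{yy} = 10, h_{ss} = 8, h_{ys} = -1, giving D = 79 > 0 with h_{yy} > 0, so the point is a local minimum.
h(-51/79, 43/79) = -207/79.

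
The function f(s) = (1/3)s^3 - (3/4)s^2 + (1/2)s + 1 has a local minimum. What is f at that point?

13/12

Critical points: f'(s) = s^2 - (3/2)s + 1/2 vanishes at s = 1/2, 1.
f''(s) = 2s - 3/2. f''(1/2) = -1/2 < 0 ⇒ local maximum; f''(1) = 1/2 > 0 ⇒ local minimum.
So the local minimum value is f(1) = 13/12.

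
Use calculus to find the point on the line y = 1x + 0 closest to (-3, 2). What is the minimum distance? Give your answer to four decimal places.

Minimize D(x)^2 = (x + 3)^2 + (x - 2)^2.
d/dx[D^2] = 2(x + 3) + 2·1·(x - 2) = 0 ⇒ x = -1/2.
Then y = -1/2 and the distance is √(25/2) ≈ 3.5355.

3.5355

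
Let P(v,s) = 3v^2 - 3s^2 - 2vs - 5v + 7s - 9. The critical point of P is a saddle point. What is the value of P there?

-179/20

∂P/∂v = 6v - 2s - 5 = 0 and ∂P/∂s = -2v - 6s + 7 = 0, so (v, s) = (11/10, 4/5).
The Hessian has P_{vv} = 6, P_{ss} = -6, P_{vs} = -2, giving D = -40 < 0, so the point is a saddle point.
P(11/10, 4/5) = -179/20.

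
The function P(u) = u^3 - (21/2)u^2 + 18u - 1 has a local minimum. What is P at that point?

P'(u) = 3u^2 - 21u + 18. Setting P'(u) = 0 gives u ∈ {1, 6}.
Second-derivative test with P''(u) = 6u - 21: P''(1) = -15 < 0 ⇒ local maximum; P''(6) = 15 > 0 ⇒ local minimum.
Thus P has its local minimum at u = 6, with value -55.

-55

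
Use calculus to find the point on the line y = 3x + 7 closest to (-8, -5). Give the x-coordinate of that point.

-22/5

Minimize D(x)^2 = (x + 8)^2 + (3x + 12)^2.
d/dx[D^2] = 2(x + 8) + 2·3·(3x + 12) = 0 ⇒ x = -22/5.
Then y = -31/5 and the distance is √(72/5) ≈ 3.7947.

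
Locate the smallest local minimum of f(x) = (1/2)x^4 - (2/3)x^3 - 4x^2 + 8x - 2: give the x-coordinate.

f'(x) = 2x^3 - 2x^2 - 8x + 8. Setting f'(x) = 0 gives x ∈ {-2, 1, 2}.
Since f''(x) = 6x^2 - 4x - 8, we get f''(-2) = 24 > 0 ⇒ local minimum; f''(1) = -6 < 0 ⇒ local maximum; f''(2) = 8 > 0 ⇒ local minimum.
So the smallest local minimum value is f(-2) = -62/3.

-2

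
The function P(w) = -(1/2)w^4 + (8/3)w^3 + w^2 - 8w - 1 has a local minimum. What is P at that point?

-35/6

Critical points: P'(w) = -2w^3 + 8w^2 + 2w - 8 vanishes at w = -1, 1, 4.
Second-derivative test with P''(w) = -6w^2 + 16w + 2: P''(-1) = -20 < 0 ⇒ local maximum; P''(1) = 12 > 0 ⇒ local minimum; P''(4) = -30 < 0 ⇒ local maximum.
Thus P has its local minimum at w = 1, with value -35/6.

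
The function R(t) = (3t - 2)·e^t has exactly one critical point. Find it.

Differentiating with the product rule gives R'(t) = (3t + 1)·e^t. Since e^t > 0, the only critical point is t = -1/3.
R''(-1/3) has the same sign as 3 > 0, so this is a local minimum.
R(-1/3) = (-3)·e^(-1/3) ≈ -2.1496.

-1/3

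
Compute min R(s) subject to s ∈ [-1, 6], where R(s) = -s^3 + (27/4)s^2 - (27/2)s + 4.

-50

The derivative is -3s^2 + (27/2)s - 27/2, which vanishes at s = 3/2 and s = 3.
Candidates: R(-1) = 101/4, R(3/2) = -71/16, R(3) = -11/4, R(6) = -50.
So the minimum is R(6) = -50.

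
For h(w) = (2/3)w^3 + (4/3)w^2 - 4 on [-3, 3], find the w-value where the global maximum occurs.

3

Differentiating, h'(w) = 2w^2 + (8/3)w; which vanishes at w = -4/3 and w = 0.
Compare values at every candidate in [-3, 3]: h(-3) = -10, h(-4/3) = -260/81, h(0) = -4, h(3) = 26.
Hence the absolute maximum is 26 at w = 3.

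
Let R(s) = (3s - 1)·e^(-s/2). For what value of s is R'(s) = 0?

7/3

Differentiating with the product rule gives R'(s) = (-(3/2)s + 7/2)·e^(-s/2). Since e^(-s/2) > 0, the only critical point is s = 7/3.
R''(7/3) has the same sign as -3/2 < 0, so this is a local maximum.
R(7/3) = (6)·e^(-7/6) ≈ 1.8684.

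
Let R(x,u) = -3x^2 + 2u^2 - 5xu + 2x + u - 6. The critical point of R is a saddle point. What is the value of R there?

-279/49

∂R/∂x = -6x - 5u + 2 = 0 and ∂R/∂u = -5x + 4u + 1 = 0, so (x, u) = (13/49, 4/49).
The Hessian has R_{xx} = -6, R_{uu} = 4, R_{xu} = -5, giving D = -49 < 0, so the point is a saddle point.
R(13/49, 4/49) = -279/49.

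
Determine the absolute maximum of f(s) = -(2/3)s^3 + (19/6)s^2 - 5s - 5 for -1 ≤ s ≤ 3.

f'(s) = -2s^2 + (19/3)s - 5, which vanishes at s = 3/2 and s = 5/3.
Compare values at every candidate in [-1, 3]: f(-1) = 23/6,  f(3/2) = -61/8,  f(5/3) = -1235/162,  f(3) = -19/2.
The maximum over the interval is 23/6, attained at s = -1.

23/6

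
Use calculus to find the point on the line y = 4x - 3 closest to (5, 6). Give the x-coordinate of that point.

Minimize D(x)^2 = (x - 5)^2 + (4x - 9)^2.
d/dx[D^2] = 2(x - 5) + 2·4·(4x - 9) = 0 ⇒ x = 41/17.
Then y = 113/17 and the distance is √(121/17) ≈ 2.6679.

41/17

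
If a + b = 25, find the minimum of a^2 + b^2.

625/2

With a + b = 25, a^2 + b^2 = a^2 + (25 − a)^2.
The derivative 2a − 2(25 − a) = 4a − 50 vanishes at a = 25/2; second derivative 4 > 0, a minimum.
The minimum is 2·(25/2)^2 = 625/2.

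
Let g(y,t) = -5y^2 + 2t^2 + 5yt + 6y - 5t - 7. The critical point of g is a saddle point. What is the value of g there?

-358/65

∂g/∂y = -10y + 5t + 6 = 0 and ∂g/∂t = 5y + 4t - 5 = 0, so (y, t) = (49/65, 4/13).
The Hessian has g_{yy} = -10, g_{tt} = 4, g_{yt} = 5, giving D = -65 < 0, so the point is a saddle point.
g(49/65, 4/13) = -358/65.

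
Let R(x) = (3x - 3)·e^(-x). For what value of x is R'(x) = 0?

2

R'(x) = 3·e^(-x) + (3x - 3)·(-1)·e^(-x) = (-3x + 6)·e^(-x). Since e^(-x) > 0, the only critical point is x = 2.
R''(2) has the same sign as -3 < 0, so this is a local maximum.
R(2) = (3)·e^(-2) ≈ 0.4060.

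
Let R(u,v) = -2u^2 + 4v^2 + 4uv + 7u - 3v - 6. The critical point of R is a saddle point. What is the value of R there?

-13/24

∂R/∂u = -4u + 4v + 7 = 0 and ∂R/∂v = 4u + 8v - 3 = 0, so (u, v) = (17/12, -1/3).
The Hessian has R_{uu} = -4, R_{vv} = 8, R_{uv} = 4, giving D = -48 < 0, so the point is a saddle point.
R(17/12, -1/3) = -13/24.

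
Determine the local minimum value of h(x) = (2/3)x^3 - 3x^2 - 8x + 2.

h'(x) = 2x^2 - 6x - 8 = 0 at x = -1, 4.
h''(x) = 4x - 6. h''(-1) = -10 < 0 ⇒ local maximum; h''(4) = 10 > 0 ⇒ local minimum.
So the local minimum value is h(4) = -106/3.

-106/3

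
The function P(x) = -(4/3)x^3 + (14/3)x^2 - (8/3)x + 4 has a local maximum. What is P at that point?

P'(x) = -4x^2 + (28/3)x - 8/3 = 0 at x = 1/3, 2.
Second-derivative test with P''(x) = -8x + 28/3: P''(1/3) = 20/3 > 0 ⇒ local minimum; P''(2) = -20/3 < 0 ⇒ local maximum.
The local maximum is P(2) = 20/3.

20/3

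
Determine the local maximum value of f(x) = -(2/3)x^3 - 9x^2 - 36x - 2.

Critical points: f'(x) = -2x^2 - 18x - 36 vanishes at x = -6, -3.
Second-derivative test with f''(x) = -4x - 18: f''(-6) = 6 > 0 ⇒ local minimum; f''(-3) = -6 < 0 ⇒ local maximum.
The local maximum is f(-3) = 43.

43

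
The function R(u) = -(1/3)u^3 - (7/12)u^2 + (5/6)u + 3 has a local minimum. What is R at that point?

497/324

Critical points: R'(u) = -u^2 - (7/6)u + 5/6 vanishes at u = -5/3, 1/2.
Second-derivative test with R''(u) = -2u - 7/6: R''(-5/3) = 13/6 > 0 ⇒ local minimum; R''(1/2) = -13/6 < 0 ⇒ local maximum.
The local minimum is R(-5/3) = 497/324.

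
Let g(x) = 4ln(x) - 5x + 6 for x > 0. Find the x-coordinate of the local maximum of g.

g'(x) = 4/x − 5 = 0 gives x = 4/5.
g''(x) = -4/x², which is negative for x > 0, so this is a local maximum.
g(4/5) = 4·ln(4/5) - 4 + 6 ≈ 1.1074.

4/5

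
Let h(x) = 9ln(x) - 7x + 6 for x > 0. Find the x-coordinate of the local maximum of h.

h'(x) = 9/x − 7 = 0 gives x = 9/7.
h''(x) = -9/x², which is negative for x > 0, so this is a local maximum.
h(9/7) = 9·ln(9/7) - 9 + 6 ≈ -0.7382.

9/7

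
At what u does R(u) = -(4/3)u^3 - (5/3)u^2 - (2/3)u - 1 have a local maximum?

-1/3

Critical points: R'(u) = -4u^2 - (10/3)u - 2/3 vanishes at u = -1/2, -1/3.
Since R''(u) = -8u - 10/3, we get R''(-1/2) = 2/3 > 0 ⇒ local minimum; R''(-1/3) = -2/3 < 0 ⇒ local maximum.
The local maximum is R(-1/3) = -74/81.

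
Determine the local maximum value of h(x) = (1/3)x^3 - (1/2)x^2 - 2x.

7/6

Critical points: h'(x) = x^2 - x - 2 vanishes at x = -1, 2.
Second-derivative test with h''(x) = 2x - 1: h''(-1) = -3 < 0 ⇒ local maximum; h''(2) = 3 > 0 ⇒ local minimum.
Thus h has its local maximum at x = -1, with value 7/6.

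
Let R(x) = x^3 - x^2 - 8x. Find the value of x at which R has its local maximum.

-4/3

Critical points: R'(x) = 3x^2 - 2x - 8 vanishes at x = -4/3, 2.
Since R''(x) = 6x - 2, we get R''(-4/3) = -10 < 0 ⇒ local maximum; R''(2) = 10 > 0 ⇒ local minimum.
So the local maximum value is R(-4/3) = 176/27.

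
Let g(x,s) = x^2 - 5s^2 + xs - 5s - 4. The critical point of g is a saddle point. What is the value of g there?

∂g/∂x = 2x + s = 0 and ∂g/∂s = x - 10s - 5 = 0, so (x, s) = (5/21, -10/21).
The Hessian has g_{xx} = 2, g_{ss} = -10, g_{xs} = 1, giving D = -21 < 0, so the point is a saddle point.
g(5/21, -10/21) = -59/21.

-59/21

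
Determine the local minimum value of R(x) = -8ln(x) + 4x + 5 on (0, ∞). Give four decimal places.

7.4548

R'(x) = -8/x + 4 = 0 gives x = 2.
R''(x) = 8/x², which is positive for x > 0, so this is a local minimum.
R(2) = -8·ln(2) + 8 + 5 ≈ 7.4548.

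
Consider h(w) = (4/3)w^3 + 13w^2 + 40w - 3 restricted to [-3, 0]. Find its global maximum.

h'(w) = 4w^2 + 26w + 40, whose only zero in [-3, 0] is w = -5/2.
Evaluating at the critical points and endpoints: h(-3) = -42, h(-5/2) = -511/12, h(0) = -3.
Hence the absolute maximum is -3 at w = 0.

-3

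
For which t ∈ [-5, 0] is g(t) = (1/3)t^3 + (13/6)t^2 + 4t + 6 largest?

0

Differentiating, g'(t) = t^2 + (13/3)t + 4; which vanishes at t = -3 and t = -4/3.
Evaluating at the critical points and endpoints: g(-5) = -3/2, g(-3) = 9/2, g(-4/3) = 302/81, g(0) = 6.
The maximum over the interval is 6, attained at t = 0.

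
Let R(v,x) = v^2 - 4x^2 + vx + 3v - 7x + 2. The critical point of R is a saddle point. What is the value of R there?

4

∂R/∂v = 2v + x + 3 = 0 and ∂R/∂x = v - 8x - 7 = 0, so (v, x) = (-1, -1).
The Hessian has R_{vv} = 2, R_{xx} = -8, R_{vx} = 1, giving D = -17 < 0, so the point is a saddle point.
R(-1, -1) = 4.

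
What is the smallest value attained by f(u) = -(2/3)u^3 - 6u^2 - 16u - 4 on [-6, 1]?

-80/3

The derivative is -2u^2 - 12u - 16, which vanishes at u = -4 and u = -2.
Candidates: f(-6) = 20; f(-4) = 20/3; f(-2) = 28/3; f(1) = -80/3.
The minimum over the interval is -80/3, attained at u = 1.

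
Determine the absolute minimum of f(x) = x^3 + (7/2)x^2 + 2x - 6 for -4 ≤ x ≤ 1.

-22

Differentiating, f'(x) = 3x^2 + 7x + 2; which vanishes at x = -2 and x = -1/3.
Candidates: f(-4) = -22, f(-2) = -4, f(-1/3) = -341/54, f(1) = 1/2.
So the minimum is f(-4) = -22.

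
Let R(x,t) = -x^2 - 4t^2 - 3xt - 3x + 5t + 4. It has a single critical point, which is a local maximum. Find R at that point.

∂R/∂x = -2x - 3t - 3 = 0 and ∂R/∂t = -3x - 8t + 5 = 0, so (x, t) = (-39/7, 19/7).
The Hessian has R_{xx} = -2, R_{tt} = -8, R_{xt} = -3, giving D = 7 > 0 with R_{xx} < 0, so the point is a local maximum.
R(-39/7, 19/7) = 134/7.

134/7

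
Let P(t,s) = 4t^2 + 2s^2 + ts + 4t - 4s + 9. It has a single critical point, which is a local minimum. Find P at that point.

∂P/∂t = 8t + s + 4 = 0 and ∂P/∂s = t + 4s - 4 = 0, so (t, s) = (-20/31, 36/31).
The Hessian has P_{tt} = 8, P_{ss} = 4, P_{ts} = 1, giving D = 31 > 0 with P_{tt} > 0, so the point is a local minimum.
P(-20/31, 36/31) = 167/31.

167/31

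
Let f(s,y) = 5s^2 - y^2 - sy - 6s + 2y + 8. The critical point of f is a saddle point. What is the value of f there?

20/3

∂f/∂s = 10s - y - 6 = 0 and ∂f/∂y = -s - 2y + 2 = 0, so (s, y) = (2/3, 2/3).
The Hessian has f_{ss} = 10, f_{yy} = -2, f_{sy} = -1, giving D = -21 < 0, so the point is a saddle point.
f(2/3, 2/3) = 20/3.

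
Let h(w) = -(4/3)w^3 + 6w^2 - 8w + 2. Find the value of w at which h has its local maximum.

Critical points: h'(w) = -4w^2 + 12w - 8 vanishes at w = 1, 2.
h''(w) = -8w + 12. h''(1) = 4 > 0 ⇒ local minimum; h''(2) = -4 < 0 ⇒ local maximum.
Thus h has its local maximum at w = 2, with value -2/3.

2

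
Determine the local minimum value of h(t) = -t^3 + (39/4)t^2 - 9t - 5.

h'(t) = -3t^2 + (39/2)t - 9 = 0 at t = 1/2, 6.
Second-derivative test with h''(t) = -6t + 39/2: h''(1/2) = 33/2 > 0 ⇒ local minimum; h''(6) = -33/2 < 0 ⇒ local maximum.
Thus h has its local minimum at t = 1/2, with value -115/16.

-115/16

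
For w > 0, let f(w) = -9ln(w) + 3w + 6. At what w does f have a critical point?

3

f'(w) = -9/w + 3 = 0 gives w = 3.
f''(w) = 9/w², which is positive for w > 0, so this is a local minimum.
f(3) = -9·ln(3) + 9 + 6 ≈ 5.1125.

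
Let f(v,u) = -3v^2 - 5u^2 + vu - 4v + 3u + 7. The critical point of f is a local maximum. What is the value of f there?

∂f/∂v = -6v + u - 4 = 0 and ∂f/∂u = v - 10u + 3 = 0, so (v, u) = (-37/59, 14/59).
The Hessian has f_{vv} = -6, f_{uu} = -10, f_{vu} = 1, giving D = 59 > 0 with f_{vv} < 0, so the point is a local maximum.
f(-37/59, 14/59) = 508/59.

508/59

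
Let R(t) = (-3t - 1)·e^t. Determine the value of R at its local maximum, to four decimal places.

Differentiating with the product rule gives R'(t) = (-3t - 4)·e^t. Since e^t > 0, the only critical point is t = -4/3.
R''(-4/3) has the same sign as -3 < 0, so this is a local maximum.
R(-4/3) = (3)·e^(-4/3) ≈ 0.7908.

0.7908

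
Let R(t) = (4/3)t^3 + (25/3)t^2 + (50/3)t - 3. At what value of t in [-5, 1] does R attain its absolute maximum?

1

The derivative is 4t^2 + (50/3)t + 50/3, which vanishes at t = -5/2 and t = -5/3.
Candidates: R(-5) = -134/3,  R(-5/2) = -161/12,  R(-5/3) = -1118/81,  R(1) = 70/3.
So the maximum is R(1) = 70/3.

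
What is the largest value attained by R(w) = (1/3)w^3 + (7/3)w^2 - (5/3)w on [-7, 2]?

25

R'(w) = w^2 + (14/3)w - 5/3, which vanishes at w = -5 and w = 1/3.
Compare values at every candidate in [-7, 2]: R(-7) = 35/3,  R(-5) = 25,  R(1/3) = -23/81,  R(2) = 26/3.
The maximum over the interval is 25, attained at w = -5.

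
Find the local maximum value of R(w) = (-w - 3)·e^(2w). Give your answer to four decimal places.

R'(w) = (-1)·e^(2w) + (-w - 3)·2·e^(2w) = (-2w - 7)·e^(2w). Since e^(2w) > 0, the only critical point is w = -7/2.
R''(-7/2) has the same sign as -2 < 0, so this is a local maximum.
R(-7/2) = (1/2)·e^(-7) ≈ 0.0005.

0.0005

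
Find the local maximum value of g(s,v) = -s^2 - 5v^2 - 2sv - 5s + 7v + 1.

65/4

∂g/∂s = -2s - 2v - 5 = 0 and ∂g/∂v = -2s - 10v + 7 = 0, so (s, v) = (-4, 3/2).
The Hessian has g_{ss} = -2, g_{vv} = -10, g_{sv} = -2, giving D = 16 > 0 with g_{ss} < 0, so the point is a local maximum.
g(-4, 3/2) = 65/4.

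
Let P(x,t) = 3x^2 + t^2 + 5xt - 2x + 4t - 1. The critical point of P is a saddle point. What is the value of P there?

∂P/∂x = 6x + 5t - 2 = 0 and ∂P/∂t = 5x + 2t + 4 = 0, so (x, t) = (-24/13, 34/13).
The Hessian has P_{xx} = 6, P_{tt} = 2, P_{xt} = 5, giving D = -13 < 0, so the point is a saddle point.
P(-24/13, 34/13) = 79/13.

79/13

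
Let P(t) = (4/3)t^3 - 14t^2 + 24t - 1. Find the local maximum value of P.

Critical points: P'(t) = 4t^2 - 28t + 24 vanishes at t = 1, 6.
Since P''(t) = 8t - 28, we get P''(1) = -20 < 0 ⇒ local maximum; P''(6) = 20 > 0 ⇒ local minimum.
So the local maximum value is P(1) = 31/3.

31/3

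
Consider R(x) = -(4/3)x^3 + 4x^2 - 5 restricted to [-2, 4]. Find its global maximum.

65/3

The derivative is -4x^2 + 8x, which vanishes at x = 0 and x = 2.
Evaluating at the critical points and endpoints: R(-2) = 65/3, R(0) = -5, R(2) = 1/3, R(4) = -79/3.
Hence the absolute maximum is 65/3 at x = -2.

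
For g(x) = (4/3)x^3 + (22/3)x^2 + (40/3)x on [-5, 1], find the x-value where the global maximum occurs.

Differentiating, g'(x) = 4x^2 + (44/3)x + 40/3; which vanishes at x = -2 and x = -5/3.
Compare values at every candidate in [-5, 1]: g(-5) = -50,  g(-2) = -8,  g(-5/3) = -650/81,  g(1) = 22.
The maximum over the interval is 22, attained at x = 1.

1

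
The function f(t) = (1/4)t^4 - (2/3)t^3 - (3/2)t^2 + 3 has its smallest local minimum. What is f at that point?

-33/4

f'(t) = t^3 - 2t^2 - 3t. Setting f'(t) = 0 gives t ∈ {-1, 0, 3}.
f''(t) = 3t^2 - 4t - 3. f''(-1) = 4 > 0 ⇒ local minimum; f''(0) = -3 < 0 ⇒ local maximum; f''(3) = 12 > 0 ⇒ local minimum.
The smallest local minimum is f(3) = -33/4.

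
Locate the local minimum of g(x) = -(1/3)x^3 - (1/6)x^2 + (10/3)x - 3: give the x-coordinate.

-2

g'(x) = -x^2 - (1/3)x + 10/3. Setting g'(x) = 0 gives x ∈ {-2, 5/3}.
Second-derivative test with g''(x) = -2x - 1/3: g''(-2) = 11/3 > 0 ⇒ local minimum; g''(5/3) = -11/3 < 0 ⇒ local maximum.
So the local minimum value is g(-2) = -23/3.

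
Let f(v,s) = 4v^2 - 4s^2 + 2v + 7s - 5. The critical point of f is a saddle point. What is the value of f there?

∂f/∂v = 8v + 2 = 0 and ∂f/∂s = -8s + 7 = 0, so (v, s) = (-1/4, 7/8).
The Hessian has f_{vv} = 8, f_{ss} = -8, f_{vs} = 0, giving D = -64 < 0, so the point is a saddle point.
f(-1/4, 7/8) = -35/16.

-35/16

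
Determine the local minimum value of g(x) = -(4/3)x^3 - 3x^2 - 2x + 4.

Critical points: g'(x) = -4x^2 - 6x - 2 vanishes at x = -1, -1/2.
g''(x) = -8x - 6. g''(-1) = 2 > 0 ⇒ local minimum; g''(-1/2) = -2 < 0 ⇒ local maximum.
The local minimum is g(-1) = 13/3.

13/3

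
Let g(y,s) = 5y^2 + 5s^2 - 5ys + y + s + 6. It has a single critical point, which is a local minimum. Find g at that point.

29/5

∂g/∂y = 10y - 5s + 1 = 0 and ∂g/∂s = -5y + 10s + 1 = 0, so (y, s) = (-1/5, -1/5).
The Hessian has g_{yy} = 10, g_{ss} = 10, g_{ys} = -5, giving D = 75 > 0 with g_{yy} > 0, so the point is a local minimum.
g(-1/5, -1/5) = 29/5.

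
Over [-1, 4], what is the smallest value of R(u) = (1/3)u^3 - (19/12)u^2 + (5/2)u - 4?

-101/12

R'(u) = u^2 - (19/6)u + 5/2, which vanishes at u = 3/2 and u = 5/3.
Candidates: R(-1) = -101/12; R(3/2) = -43/16; R(5/3) = -871/324; R(4) = 2.
Hence the absolute minimum is -101/12 at u = -1.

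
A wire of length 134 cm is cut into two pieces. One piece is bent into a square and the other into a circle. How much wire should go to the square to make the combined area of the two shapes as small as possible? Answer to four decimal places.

75.0533

Let x be the length used for the square. Square side x/4; circle radius (134−x)/(2π).
A(x) = (x/4)² + π·((134−x)/(2π))² = x²/16 + (134−x)²/(4π) for 0 ≤ x ≤ 134. A'(x) = x/8 − (134−x)/(2π) = 0 gives x = 4·134/(π+4) ≈ 75.0533.
A'' = 1/8 + 1/(2π) > 0, so this gives the minimum combined area; x ≈ 75.0533 cm to the square.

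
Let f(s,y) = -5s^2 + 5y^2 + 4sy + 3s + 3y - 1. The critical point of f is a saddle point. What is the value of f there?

-38/29

∂f/∂s = -10s + 4y + 3 = 0 and ∂f/∂y = 4s + 10y + 3 = 0, so (s, y) = (9/58, -21/58).
The Hessian has f_{ss} = -10, f_{yy} = 10, f_{sy} = 4, giving D = -116 < 0, so the point is a saddle point.
f(9/58, -21/58) = -38/29.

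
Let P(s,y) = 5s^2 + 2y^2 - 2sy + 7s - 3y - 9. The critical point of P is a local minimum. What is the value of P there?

∂P/∂s = 10s - 2y + 7 = 0 and ∂P/∂y = -2s + 4y - 3 = 0, so (s, y) = (-11/18, 4/9).
The Hessian has P_{ss} = 10, P_{yy} = 4, P_{sy} = -2, giving D = 36 > 0 with P_{ss} > 0, so the point is a local minimum.
P(-11/18, 4/9) = -425/36.

-425/36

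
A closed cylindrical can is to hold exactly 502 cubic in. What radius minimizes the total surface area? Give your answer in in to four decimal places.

With radius r and height h, πr²h = 502 so h = 502/(πr²), and S(r) = 2πr² + 2πrh = 2πr² + 2·502/r.
S'(r) = 4πr − 2·502/r² = 0 ⇒ r³ = 502/(2π), so r ≈ 4.3070 and h = 2r ≈ 8.6140.
S''(r) = 4π + 4·502/r³ > 0, so this is the minimum; S ≈ 349.6635.

4.3070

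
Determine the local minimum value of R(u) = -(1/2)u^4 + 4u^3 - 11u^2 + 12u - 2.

2

Critical points: R'(u) = -2u^3 + 12u^2 - 22u + 12 vanishes at u = 1, 2, 3.
Second-derivative test with R''(u) = -6u^2 + 24u - 22: R''(1) = -4 < 0 ⇒ local maximum; R''(2) = 2 > 0 ⇒ local minimum; R''(3) = -4 < 0 ⇒ local maximum.
The local minimum is R(2) = 2.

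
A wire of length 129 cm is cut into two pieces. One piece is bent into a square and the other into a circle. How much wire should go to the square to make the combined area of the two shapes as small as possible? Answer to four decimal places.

72.2528

Let x be the length used for the square. Square side x/4; circle radius (129−x)/(2π).
A(x) = (x/4)² + π·((129−x)/(2π))² = x²/16 + (129−x)²/(4π) for 0 ≤ x ≤ 129. A'(x) = x/8 − (129−x)/(2π) = 0 gives x = 4·129/(π+4) ≈ 72.2528.
A'' = 1/8 + 1/(2π) > 0, so this gives the minimum combined area; x ≈ 72.2528 cm to the square.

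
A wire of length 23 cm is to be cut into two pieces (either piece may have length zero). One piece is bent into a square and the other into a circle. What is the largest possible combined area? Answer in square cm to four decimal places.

42.0965

Let x be the length used for the square. Square side x/4; circle radius (23−x)/(2π).
A(x) = (x/4)² + π·((23−x)/(2π))² = x²/16 + (23−x)²/(4π) for 0 ≤ x ≤ 23. A'(x) = x/8 − (23−x)/(2π) = 0 gives x = 4·23/(π+4) ≈ 12.8823.
A'' > 0, so the interior critical point is a minimum; the maximum is at an endpoint. A(0) = 42.0965 and A(23) = 33.0625, so the largest area is 42.0965.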